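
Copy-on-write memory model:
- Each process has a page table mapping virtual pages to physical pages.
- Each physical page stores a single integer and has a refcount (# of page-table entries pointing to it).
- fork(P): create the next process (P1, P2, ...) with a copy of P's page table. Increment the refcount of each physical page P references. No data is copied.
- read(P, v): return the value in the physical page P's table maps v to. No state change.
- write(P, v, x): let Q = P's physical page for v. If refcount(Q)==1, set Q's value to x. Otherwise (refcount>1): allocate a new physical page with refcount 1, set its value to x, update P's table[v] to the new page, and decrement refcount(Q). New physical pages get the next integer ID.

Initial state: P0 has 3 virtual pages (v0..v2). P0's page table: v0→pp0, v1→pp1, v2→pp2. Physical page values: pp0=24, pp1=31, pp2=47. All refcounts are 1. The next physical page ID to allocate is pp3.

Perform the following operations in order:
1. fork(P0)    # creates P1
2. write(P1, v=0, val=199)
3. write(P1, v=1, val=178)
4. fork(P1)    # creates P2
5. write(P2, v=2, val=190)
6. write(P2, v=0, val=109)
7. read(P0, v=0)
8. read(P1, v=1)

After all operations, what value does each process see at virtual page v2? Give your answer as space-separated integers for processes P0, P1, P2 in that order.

Answer: 47 47 190

Derivation:
Op 1: fork(P0) -> P1. 3 ppages; refcounts: pp0:2 pp1:2 pp2:2
Op 2: write(P1, v0, 199). refcount(pp0)=2>1 -> COPY to pp3. 4 ppages; refcounts: pp0:1 pp1:2 pp2:2 pp3:1
Op 3: write(P1, v1, 178). refcount(pp1)=2>1 -> COPY to pp4. 5 ppages; refcounts: pp0:1 pp1:1 pp2:2 pp3:1 pp4:1
Op 4: fork(P1) -> P2. 5 ppages; refcounts: pp0:1 pp1:1 pp2:3 pp3:2 pp4:2
Op 5: write(P2, v2, 190). refcount(pp2)=3>1 -> COPY to pp5. 6 ppages; refcounts: pp0:1 pp1:1 pp2:2 pp3:2 pp4:2 pp5:1
Op 6: write(P2, v0, 109). refcount(pp3)=2>1 -> COPY to pp6. 7 ppages; refcounts: pp0:1 pp1:1 pp2:2 pp3:1 pp4:2 pp5:1 pp6:1
Op 7: read(P0, v0) -> 24. No state change.
Op 8: read(P1, v1) -> 178. No state change.
P0: v2 -> pp2 = 47
P1: v2 -> pp2 = 47
P2: v2 -> pp5 = 190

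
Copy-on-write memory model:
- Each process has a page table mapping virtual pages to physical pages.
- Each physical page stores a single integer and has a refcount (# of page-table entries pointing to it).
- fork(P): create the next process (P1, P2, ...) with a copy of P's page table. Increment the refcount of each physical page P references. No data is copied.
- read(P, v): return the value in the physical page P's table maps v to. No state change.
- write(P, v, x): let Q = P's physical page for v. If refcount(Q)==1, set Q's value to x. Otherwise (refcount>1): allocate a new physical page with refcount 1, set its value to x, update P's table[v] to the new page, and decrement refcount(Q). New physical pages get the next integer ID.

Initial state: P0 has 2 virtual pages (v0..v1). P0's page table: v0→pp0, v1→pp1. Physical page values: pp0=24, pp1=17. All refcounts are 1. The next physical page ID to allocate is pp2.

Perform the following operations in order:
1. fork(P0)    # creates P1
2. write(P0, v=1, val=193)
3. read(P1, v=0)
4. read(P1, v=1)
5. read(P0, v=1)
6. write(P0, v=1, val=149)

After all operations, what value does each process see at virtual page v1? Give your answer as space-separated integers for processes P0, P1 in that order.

Op 1: fork(P0) -> P1. 2 ppages; refcounts: pp0:2 pp1:2
Op 2: write(P0, v1, 193). refcount(pp1)=2>1 -> COPY to pp2. 3 ppages; refcounts: pp0:2 pp1:1 pp2:1
Op 3: read(P1, v0) -> 24. No state change.
Op 4: read(P1, v1) -> 17. No state change.
Op 5: read(P0, v1) -> 193. No state change.
Op 6: write(P0, v1, 149). refcount(pp2)=1 -> write in place. 3 ppages; refcounts: pp0:2 pp1:1 pp2:1
P0: v1 -> pp2 = 149
P1: v1 -> pp1 = 17

Answer: 149 17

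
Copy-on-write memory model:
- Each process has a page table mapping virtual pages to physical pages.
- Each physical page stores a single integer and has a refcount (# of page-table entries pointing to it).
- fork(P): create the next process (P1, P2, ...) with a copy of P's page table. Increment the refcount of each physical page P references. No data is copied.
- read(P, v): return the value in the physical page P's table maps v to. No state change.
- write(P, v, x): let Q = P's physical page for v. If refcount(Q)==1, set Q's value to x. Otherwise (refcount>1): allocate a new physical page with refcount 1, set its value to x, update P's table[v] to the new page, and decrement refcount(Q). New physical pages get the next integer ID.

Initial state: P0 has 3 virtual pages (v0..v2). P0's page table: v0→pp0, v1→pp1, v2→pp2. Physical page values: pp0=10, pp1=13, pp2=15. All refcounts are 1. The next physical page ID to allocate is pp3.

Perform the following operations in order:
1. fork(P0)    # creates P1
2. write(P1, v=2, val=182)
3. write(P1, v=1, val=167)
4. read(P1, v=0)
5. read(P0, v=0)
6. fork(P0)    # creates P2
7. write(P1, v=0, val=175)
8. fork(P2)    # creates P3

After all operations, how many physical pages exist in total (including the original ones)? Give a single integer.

Answer: 6

Derivation:
Op 1: fork(P0) -> P1. 3 ppages; refcounts: pp0:2 pp1:2 pp2:2
Op 2: write(P1, v2, 182). refcount(pp2)=2>1 -> COPY to pp3. 4 ppages; refcounts: pp0:2 pp1:2 pp2:1 pp3:1
Op 3: write(P1, v1, 167). refcount(pp1)=2>1 -> COPY to pp4. 5 ppages; refcounts: pp0:2 pp1:1 pp2:1 pp3:1 pp4:1
Op 4: read(P1, v0) -> 10. No state change.
Op 5: read(P0, v0) -> 10. No state change.
Op 6: fork(P0) -> P2. 5 ppages; refcounts: pp0:3 pp1:2 pp2:2 pp3:1 pp4:1
Op 7: write(P1, v0, 175). refcount(pp0)=3>1 -> COPY to pp5. 6 ppages; refcounts: pp0:2 pp1:2 pp2:2 pp3:1 pp4:1 pp5:1
Op 8: fork(P2) -> P3. 6 ppages; refcounts: pp0:3 pp1:3 pp2:3 pp3:1 pp4:1 pp5:1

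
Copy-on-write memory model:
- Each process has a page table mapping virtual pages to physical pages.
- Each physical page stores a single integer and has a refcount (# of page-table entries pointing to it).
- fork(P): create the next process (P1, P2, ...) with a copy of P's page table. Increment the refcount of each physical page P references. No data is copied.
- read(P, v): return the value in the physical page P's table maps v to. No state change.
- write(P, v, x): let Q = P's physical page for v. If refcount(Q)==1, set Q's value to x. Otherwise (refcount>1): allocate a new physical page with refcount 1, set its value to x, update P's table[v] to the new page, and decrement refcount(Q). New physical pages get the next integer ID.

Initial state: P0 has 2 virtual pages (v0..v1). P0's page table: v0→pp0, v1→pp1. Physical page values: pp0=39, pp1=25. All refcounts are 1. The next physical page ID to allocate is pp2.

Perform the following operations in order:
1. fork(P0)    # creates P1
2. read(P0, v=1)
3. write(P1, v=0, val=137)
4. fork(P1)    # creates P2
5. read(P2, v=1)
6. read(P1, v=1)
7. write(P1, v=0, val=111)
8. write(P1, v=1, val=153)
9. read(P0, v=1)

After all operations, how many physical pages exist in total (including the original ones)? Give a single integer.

Answer: 5

Derivation:
Op 1: fork(P0) -> P1. 2 ppages; refcounts: pp0:2 pp1:2
Op 2: read(P0, v1) -> 25. No state change.
Op 3: write(P1, v0, 137). refcount(pp0)=2>1 -> COPY to pp2. 3 ppages; refcounts: pp0:1 pp1:2 pp2:1
Op 4: fork(P1) -> P2. 3 ppages; refcounts: pp0:1 pp1:3 pp2:2
Op 5: read(P2, v1) -> 25. No state change.
Op 6: read(P1, v1) -> 25. No state change.
Op 7: write(P1, v0, 111). refcount(pp2)=2>1 -> COPY to pp3. 4 ppages; refcounts: pp0:1 pp1:3 pp2:1 pp3:1
Op 8: write(P1, v1, 153). refcount(pp1)=3>1 -> COPY to pp4. 5 ppages; refcounts: pp0:1 pp1:2 pp2:1 pp3:1 pp4:1
Op 9: read(P0, v1) -> 25. No state change.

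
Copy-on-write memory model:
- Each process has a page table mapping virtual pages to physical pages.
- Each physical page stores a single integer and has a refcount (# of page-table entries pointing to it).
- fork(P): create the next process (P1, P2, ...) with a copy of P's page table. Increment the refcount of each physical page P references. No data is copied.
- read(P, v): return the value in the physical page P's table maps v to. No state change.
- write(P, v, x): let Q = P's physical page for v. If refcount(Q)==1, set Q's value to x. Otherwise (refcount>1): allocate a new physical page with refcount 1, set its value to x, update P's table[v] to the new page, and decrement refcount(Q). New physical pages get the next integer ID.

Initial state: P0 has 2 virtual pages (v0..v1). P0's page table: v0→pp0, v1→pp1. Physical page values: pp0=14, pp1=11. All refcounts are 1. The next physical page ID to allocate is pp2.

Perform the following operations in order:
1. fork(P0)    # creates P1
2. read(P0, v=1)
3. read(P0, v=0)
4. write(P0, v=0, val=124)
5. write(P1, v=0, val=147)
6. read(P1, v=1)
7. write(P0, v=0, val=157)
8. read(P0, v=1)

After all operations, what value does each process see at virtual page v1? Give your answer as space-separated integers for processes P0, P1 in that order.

Answer: 11 11

Derivation:
Op 1: fork(P0) -> P1. 2 ppages; refcounts: pp0:2 pp1:2
Op 2: read(P0, v1) -> 11. No state change.
Op 3: read(P0, v0) -> 14. No state change.
Op 4: write(P0, v0, 124). refcount(pp0)=2>1 -> COPY to pp2. 3 ppages; refcounts: pp0:1 pp1:2 pp2:1
Op 5: write(P1, v0, 147). refcount(pp0)=1 -> write in place. 3 ppages; refcounts: pp0:1 pp1:2 pp2:1
Op 6: read(P1, v1) -> 11. No state change.
Op 7: write(P0, v0, 157). refcount(pp2)=1 -> write in place. 3 ppages; refcounts: pp0:1 pp1:2 pp2:1
Op 8: read(P0, v1) -> 11. No state change.
P0: v1 -> pp1 = 11
P1: v1 -> pp1 = 11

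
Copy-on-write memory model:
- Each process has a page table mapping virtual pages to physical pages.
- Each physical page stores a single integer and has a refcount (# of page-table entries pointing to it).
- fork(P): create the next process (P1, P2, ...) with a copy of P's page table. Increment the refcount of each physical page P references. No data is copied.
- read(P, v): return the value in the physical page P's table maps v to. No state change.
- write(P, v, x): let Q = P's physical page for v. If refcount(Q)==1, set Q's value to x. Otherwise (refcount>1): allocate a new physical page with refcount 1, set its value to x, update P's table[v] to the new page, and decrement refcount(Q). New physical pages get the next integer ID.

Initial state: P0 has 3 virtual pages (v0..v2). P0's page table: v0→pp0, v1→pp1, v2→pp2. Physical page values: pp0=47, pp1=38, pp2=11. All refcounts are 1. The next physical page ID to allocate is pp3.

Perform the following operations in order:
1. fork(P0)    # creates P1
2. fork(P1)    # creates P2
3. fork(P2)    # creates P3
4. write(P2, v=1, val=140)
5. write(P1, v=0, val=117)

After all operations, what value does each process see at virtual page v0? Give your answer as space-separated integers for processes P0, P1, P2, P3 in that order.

Op 1: fork(P0) -> P1. 3 ppages; refcounts: pp0:2 pp1:2 pp2:2
Op 2: fork(P1) -> P2. 3 ppages; refcounts: pp0:3 pp1:3 pp2:3
Op 3: fork(P2) -> P3. 3 ppages; refcounts: pp0:4 pp1:4 pp2:4
Op 4: write(P2, v1, 140). refcount(pp1)=4>1 -> COPY to pp3. 4 ppages; refcounts: pp0:4 pp1:3 pp2:4 pp3:1
Op 5: write(P1, v0, 117). refcount(pp0)=4>1 -> COPY to pp4. 5 ppages; refcounts: pp0:3 pp1:3 pp2:4 pp3:1 pp4:1
P0: v0 -> pp0 = 47
P1: v0 -> pp4 = 117
P2: v0 -> pp0 = 47
P3: v0 -> pp0 = 47

Answer: 47 117 47 47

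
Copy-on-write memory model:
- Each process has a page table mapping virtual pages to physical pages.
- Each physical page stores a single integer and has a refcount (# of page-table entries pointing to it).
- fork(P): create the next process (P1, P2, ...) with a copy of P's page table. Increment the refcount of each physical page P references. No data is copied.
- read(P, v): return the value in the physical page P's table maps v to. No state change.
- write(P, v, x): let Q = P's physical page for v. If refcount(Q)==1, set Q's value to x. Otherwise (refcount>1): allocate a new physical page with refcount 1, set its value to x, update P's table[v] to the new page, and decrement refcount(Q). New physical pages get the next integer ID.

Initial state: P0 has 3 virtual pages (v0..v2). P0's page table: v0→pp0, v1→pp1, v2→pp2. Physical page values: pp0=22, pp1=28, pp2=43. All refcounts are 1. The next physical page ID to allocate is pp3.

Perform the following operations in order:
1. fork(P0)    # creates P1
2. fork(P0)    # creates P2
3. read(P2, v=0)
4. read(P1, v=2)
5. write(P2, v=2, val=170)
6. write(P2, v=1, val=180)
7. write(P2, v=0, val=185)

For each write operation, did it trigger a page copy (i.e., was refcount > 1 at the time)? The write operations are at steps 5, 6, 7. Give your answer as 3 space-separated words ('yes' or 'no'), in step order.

Op 1: fork(P0) -> P1. 3 ppages; refcounts: pp0:2 pp1:2 pp2:2
Op 2: fork(P0) -> P2. 3 ppages; refcounts: pp0:3 pp1:3 pp2:3
Op 3: read(P2, v0) -> 22. No state change.
Op 4: read(P1, v2) -> 43. No state change.
Op 5: write(P2, v2, 170). refcount(pp2)=3>1 -> COPY to pp3. 4 ppages; refcounts: pp0:3 pp1:3 pp2:2 pp3:1
Op 6: write(P2, v1, 180). refcount(pp1)=3>1 -> COPY to pp4. 5 ppages; refcounts: pp0:3 pp1:2 pp2:2 pp3:1 pp4:1
Op 7: write(P2, v0, 185). refcount(pp0)=3>1 -> COPY to pp5. 6 ppages; refcounts: pp0:2 pp1:2 pp2:2 pp3:1 pp4:1 pp5:1

yes yes yes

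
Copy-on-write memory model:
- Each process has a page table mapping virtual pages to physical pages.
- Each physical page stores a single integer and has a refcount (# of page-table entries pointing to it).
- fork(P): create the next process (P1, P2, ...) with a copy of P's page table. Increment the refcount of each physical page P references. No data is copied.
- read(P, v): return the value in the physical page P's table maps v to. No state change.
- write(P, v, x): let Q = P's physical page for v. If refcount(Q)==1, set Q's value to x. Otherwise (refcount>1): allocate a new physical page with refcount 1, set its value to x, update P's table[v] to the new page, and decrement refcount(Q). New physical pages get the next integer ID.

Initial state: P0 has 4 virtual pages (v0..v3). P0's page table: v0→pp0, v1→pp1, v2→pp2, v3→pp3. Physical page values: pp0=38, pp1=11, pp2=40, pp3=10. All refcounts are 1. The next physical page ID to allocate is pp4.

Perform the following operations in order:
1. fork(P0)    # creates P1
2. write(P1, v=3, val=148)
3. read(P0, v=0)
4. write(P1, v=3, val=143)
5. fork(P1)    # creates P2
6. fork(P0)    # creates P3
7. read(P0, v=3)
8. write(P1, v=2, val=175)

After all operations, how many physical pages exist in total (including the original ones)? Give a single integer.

Answer: 6

Derivation:
Op 1: fork(P0) -> P1. 4 ppages; refcounts: pp0:2 pp1:2 pp2:2 pp3:2
Op 2: write(P1, v3, 148). refcount(pp3)=2>1 -> COPY to pp4. 5 ppages; refcounts: pp0:2 pp1:2 pp2:2 pp3:1 pp4:1
Op 3: read(P0, v0) -> 38. No state change.
Op 4: write(P1, v3, 143). refcount(pp4)=1 -> write in place. 5 ppages; refcounts: pp0:2 pp1:2 pp2:2 pp3:1 pp4:1
Op 5: fork(P1) -> P2. 5 ppages; refcounts: pp0:3 pp1:3 pp2:3 pp3:1 pp4:2
Op 6: fork(P0) -> P3. 5 ppages; refcounts: pp0:4 pp1:4 pp2:4 pp3:2 pp4:2
Op 7: read(P0, v3) -> 10. No state change.
Op 8: write(P1, v2, 175). refcount(pp2)=4>1 -> COPY to pp5. 6 ppages; refcounts: pp0:4 pp1:4 pp2:3 pp3:2 pp4:2 pp5:1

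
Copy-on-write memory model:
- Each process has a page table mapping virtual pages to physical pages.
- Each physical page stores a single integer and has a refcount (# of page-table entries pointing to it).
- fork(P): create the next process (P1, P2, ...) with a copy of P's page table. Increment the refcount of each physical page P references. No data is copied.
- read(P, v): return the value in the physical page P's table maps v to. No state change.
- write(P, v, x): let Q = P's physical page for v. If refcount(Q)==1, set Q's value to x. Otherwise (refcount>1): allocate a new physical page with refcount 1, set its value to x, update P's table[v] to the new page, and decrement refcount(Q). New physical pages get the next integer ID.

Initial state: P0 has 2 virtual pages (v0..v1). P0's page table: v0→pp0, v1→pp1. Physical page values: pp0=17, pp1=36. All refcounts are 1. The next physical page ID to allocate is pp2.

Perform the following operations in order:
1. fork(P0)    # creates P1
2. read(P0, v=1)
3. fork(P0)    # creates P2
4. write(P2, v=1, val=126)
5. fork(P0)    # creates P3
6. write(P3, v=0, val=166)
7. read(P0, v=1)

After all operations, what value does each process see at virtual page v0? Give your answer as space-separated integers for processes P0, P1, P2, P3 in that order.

Op 1: fork(P0) -> P1. 2 ppages; refcounts: pp0:2 pp1:2
Op 2: read(P0, v1) -> 36. No state change.
Op 3: fork(P0) -> P2. 2 ppages; refcounts: pp0:3 pp1:3
Op 4: write(P2, v1, 126). refcount(pp1)=3>1 -> COPY to pp2. 3 ppages; refcounts: pp0:3 pp1:2 pp2:1
Op 5: fork(P0) -> P3. 3 ppages; refcounts: pp0:4 pp1:3 pp2:1
Op 6: write(P3, v0, 166). refcount(pp0)=4>1 -> COPY to pp3. 4 ppages; refcounts: pp0:3 pp1:3 pp2:1 pp3:1
Op 7: read(P0, v1) -> 36. No state change.
P0: v0 -> pp0 = 17
P1: v0 -> pp0 = 17
P2: v0 -> pp0 = 17
P3: v0 -> pp3 = 166

Answer: 17 17 17 166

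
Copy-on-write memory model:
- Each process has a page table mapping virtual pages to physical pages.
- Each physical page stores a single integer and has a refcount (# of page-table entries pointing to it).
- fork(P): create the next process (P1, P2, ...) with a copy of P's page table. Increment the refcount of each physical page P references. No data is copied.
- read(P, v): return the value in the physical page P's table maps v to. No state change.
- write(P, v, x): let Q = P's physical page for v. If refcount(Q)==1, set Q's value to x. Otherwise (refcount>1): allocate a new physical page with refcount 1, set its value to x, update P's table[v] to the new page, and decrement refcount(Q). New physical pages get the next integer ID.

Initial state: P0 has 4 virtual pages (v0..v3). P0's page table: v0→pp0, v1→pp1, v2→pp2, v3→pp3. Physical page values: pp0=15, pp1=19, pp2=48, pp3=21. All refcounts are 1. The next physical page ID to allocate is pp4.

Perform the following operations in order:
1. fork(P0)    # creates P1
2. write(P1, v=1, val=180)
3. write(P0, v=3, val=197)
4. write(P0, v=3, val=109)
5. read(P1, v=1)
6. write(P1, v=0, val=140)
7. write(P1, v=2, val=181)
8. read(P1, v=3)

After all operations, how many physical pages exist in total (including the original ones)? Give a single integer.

Answer: 8

Derivation:
Op 1: fork(P0) -> P1. 4 ppages; refcounts: pp0:2 pp1:2 pp2:2 pp3:2
Op 2: write(P1, v1, 180). refcount(pp1)=2>1 -> COPY to pp4. 5 ppages; refcounts: pp0:2 pp1:1 pp2:2 pp3:2 pp4:1
Op 3: write(P0, v3, 197). refcount(pp3)=2>1 -> COPY to pp5. 6 ppages; refcounts: pp0:2 pp1:1 pp2:2 pp3:1 pp4:1 pp5:1
Op 4: write(P0, v3, 109). refcount(pp5)=1 -> write in place. 6 ppages; refcounts: pp0:2 pp1:1 pp2:2 pp3:1 pp4:1 pp5:1
Op 5: read(P1, v1) -> 180. No state change.
Op 6: write(P1, v0, 140). refcount(pp0)=2>1 -> COPY to pp6. 7 ppages; refcounts: pp0:1 pp1:1 pp2:2 pp3:1 pp4:1 pp5:1 pp6:1
Op 7: write(P1, v2, 181). refcount(pp2)=2>1 -> COPY to pp7. 8 ppages; refcounts: pp0:1 pp1:1 pp2:1 pp3:1 pp4:1 pp5:1 pp6:1 pp7:1
Op 8: read(P1, v3) -> 21. No state change.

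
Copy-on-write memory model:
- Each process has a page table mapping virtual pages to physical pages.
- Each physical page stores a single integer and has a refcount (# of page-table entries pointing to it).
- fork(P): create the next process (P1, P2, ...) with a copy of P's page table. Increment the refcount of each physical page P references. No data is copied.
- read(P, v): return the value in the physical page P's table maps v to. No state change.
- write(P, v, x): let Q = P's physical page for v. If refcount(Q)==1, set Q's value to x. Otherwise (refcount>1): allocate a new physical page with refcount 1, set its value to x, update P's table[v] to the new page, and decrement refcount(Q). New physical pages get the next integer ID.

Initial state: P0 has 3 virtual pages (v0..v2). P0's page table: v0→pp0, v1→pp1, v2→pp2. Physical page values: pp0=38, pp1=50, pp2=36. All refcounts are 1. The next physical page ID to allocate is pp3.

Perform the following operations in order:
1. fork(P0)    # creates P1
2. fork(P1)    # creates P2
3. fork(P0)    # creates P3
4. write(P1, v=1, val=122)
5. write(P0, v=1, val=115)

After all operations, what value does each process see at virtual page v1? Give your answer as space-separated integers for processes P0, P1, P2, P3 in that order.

Op 1: fork(P0) -> P1. 3 ppages; refcounts: pp0:2 pp1:2 pp2:2
Op 2: fork(P1) -> P2. 3 ppages; refcounts: pp0:3 pp1:3 pp2:3
Op 3: fork(P0) -> P3. 3 ppages; refcounts: pp0:4 pp1:4 pp2:4
Op 4: write(P1, v1, 122). refcount(pp1)=4>1 -> COPY to pp3. 4 ppages; refcounts: pp0:4 pp1:3 pp2:4 pp3:1
Op 5: write(P0, v1, 115). refcount(pp1)=3>1 -> COPY to pp4. 5 ppages; refcounts: pp0:4 pp1:2 pp2:4 pp3:1 pp4:1
P0: v1 -> pp4 = 115
P1: v1 -> pp3 = 122
P2: v1 -> pp1 = 50
P3: v1 -> pp1 = 50

Answer: 115 122 50 50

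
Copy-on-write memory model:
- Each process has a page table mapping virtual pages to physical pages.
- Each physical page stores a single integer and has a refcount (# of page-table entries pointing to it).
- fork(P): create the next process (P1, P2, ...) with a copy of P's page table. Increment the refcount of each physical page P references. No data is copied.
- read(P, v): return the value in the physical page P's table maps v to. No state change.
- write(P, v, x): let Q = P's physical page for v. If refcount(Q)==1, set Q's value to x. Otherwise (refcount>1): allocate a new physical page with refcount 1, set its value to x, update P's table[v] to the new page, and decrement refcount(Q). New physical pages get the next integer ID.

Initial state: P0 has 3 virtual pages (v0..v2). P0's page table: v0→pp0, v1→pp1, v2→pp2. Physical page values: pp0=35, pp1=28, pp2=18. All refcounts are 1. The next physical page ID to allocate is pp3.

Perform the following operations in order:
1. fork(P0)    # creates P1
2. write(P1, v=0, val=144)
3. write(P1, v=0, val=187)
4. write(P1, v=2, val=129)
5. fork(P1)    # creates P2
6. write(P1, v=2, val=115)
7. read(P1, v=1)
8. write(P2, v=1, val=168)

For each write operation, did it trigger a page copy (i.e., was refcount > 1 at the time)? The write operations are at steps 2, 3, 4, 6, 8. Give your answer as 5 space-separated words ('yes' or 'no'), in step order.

Op 1: fork(P0) -> P1. 3 ppages; refcounts: pp0:2 pp1:2 pp2:2
Op 2: write(P1, v0, 144). refcount(pp0)=2>1 -> COPY to pp3. 4 ppages; refcounts: pp0:1 pp1:2 pp2:2 pp3:1
Op 3: write(P1, v0, 187). refcount(pp3)=1 -> write in place. 4 ppages; refcounts: pp0:1 pp1:2 pp2:2 pp3:1
Op 4: write(P1, v2, 129). refcount(pp2)=2>1 -> COPY to pp4. 5 ppages; refcounts: pp0:1 pp1:2 pp2:1 pp3:1 pp4:1
Op 5: fork(P1) -> P2. 5 ppages; refcounts: pp0:1 pp1:3 pp2:1 pp3:2 pp4:2
Op 6: write(P1, v2, 115). refcount(pp4)=2>1 -> COPY to pp5. 6 ppages; refcounts: pp0:1 pp1:3 pp2:1 pp3:2 pp4:1 pp5:1
Op 7: read(P1, v1) -> 28. No state change.
Op 8: write(P2, v1, 168). refcount(pp1)=3>1 -> COPY to pp6. 7 ppages; refcounts: pp0:1 pp1:2 pp2:1 pp3:2 pp4:1 pp5:1 pp6:1

yes no yes yes yes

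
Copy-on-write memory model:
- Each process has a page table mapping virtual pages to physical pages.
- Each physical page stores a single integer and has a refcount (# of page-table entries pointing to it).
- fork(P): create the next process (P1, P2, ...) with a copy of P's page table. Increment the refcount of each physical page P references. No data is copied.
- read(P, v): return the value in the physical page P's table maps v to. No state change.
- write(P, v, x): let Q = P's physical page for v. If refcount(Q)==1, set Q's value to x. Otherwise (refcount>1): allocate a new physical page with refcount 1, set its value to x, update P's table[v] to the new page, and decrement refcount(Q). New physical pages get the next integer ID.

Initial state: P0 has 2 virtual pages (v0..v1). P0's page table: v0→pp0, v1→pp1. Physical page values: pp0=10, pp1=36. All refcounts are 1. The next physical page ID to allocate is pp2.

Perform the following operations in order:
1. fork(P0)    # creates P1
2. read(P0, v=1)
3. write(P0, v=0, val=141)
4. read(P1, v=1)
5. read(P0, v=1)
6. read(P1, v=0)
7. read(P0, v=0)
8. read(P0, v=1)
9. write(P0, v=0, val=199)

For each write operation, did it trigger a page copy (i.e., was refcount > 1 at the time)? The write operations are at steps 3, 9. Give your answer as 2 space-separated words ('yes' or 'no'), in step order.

Op 1: fork(P0) -> P1. 2 ppages; refcounts: pp0:2 pp1:2
Op 2: read(P0, v1) -> 36. No state change.
Op 3: write(P0, v0, 141). refcount(pp0)=2>1 -> COPY to pp2. 3 ppages; refcounts: pp0:1 pp1:2 pp2:1
Op 4: read(P1, v1) -> 36. No state change.
Op 5: read(P0, v1) -> 36. No state change.
Op 6: read(P1, v0) -> 10. No state change.
Op 7: read(P0, v0) -> 141. No state change.
Op 8: read(P0, v1) -> 36. No state change.
Op 9: write(P0, v0, 199). refcount(pp2)=1 -> write in place. 3 ppages; refcounts: pp0:1 pp1:2 pp2:1

yes no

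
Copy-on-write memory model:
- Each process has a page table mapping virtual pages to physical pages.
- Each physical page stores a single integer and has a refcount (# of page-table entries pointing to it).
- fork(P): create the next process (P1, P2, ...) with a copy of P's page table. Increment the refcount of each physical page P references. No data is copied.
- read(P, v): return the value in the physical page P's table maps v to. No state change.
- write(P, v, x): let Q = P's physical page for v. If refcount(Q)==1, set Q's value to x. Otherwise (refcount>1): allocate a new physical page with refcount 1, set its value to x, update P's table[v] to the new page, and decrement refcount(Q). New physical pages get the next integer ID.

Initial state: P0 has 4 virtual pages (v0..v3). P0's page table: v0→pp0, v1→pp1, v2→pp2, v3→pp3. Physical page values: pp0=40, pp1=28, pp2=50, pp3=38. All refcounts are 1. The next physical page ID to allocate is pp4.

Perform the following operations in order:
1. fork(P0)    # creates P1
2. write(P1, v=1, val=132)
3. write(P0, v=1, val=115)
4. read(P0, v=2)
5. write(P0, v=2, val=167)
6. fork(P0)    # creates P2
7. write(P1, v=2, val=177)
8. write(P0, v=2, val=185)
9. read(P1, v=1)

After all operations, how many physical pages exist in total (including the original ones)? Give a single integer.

Op 1: fork(P0) -> P1. 4 ppages; refcounts: pp0:2 pp1:2 pp2:2 pp3:2
Op 2: write(P1, v1, 132). refcount(pp1)=2>1 -> COPY to pp4. 5 ppages; refcounts: pp0:2 pp1:1 pp2:2 pp3:2 pp4:1
Op 3: write(P0, v1, 115). refcount(pp1)=1 -> write in place. 5 ppages; refcounts: pp0:2 pp1:1 pp2:2 pp3:2 pp4:1
Op 4: read(P0, v2) -> 50. No state change.
Op 5: write(P0, v2, 167). refcount(pp2)=2>1 -> COPY to pp5. 6 ppages; refcounts: pp0:2 pp1:1 pp2:1 pp3:2 pp4:1 pp5:1
Op 6: fork(P0) -> P2. 6 ppages; refcounts: pp0:3 pp1:2 pp2:1 pp3:3 pp4:1 pp5:2
Op 7: write(P1, v2, 177). refcount(pp2)=1 -> write in place. 6 ppages; refcounts: pp0:3 pp1:2 pp2:1 pp3:3 pp4:1 pp5:2
Op 8: write(P0, v2, 185). refcount(pp5)=2>1 -> COPY to pp6. 7 ppages; refcounts: pp0:3 pp1:2 pp2:1 pp3:3 pp4:1 pp5:1 pp6:1
Op 9: read(P1, v1) -> 132. No state change.

Answer: 7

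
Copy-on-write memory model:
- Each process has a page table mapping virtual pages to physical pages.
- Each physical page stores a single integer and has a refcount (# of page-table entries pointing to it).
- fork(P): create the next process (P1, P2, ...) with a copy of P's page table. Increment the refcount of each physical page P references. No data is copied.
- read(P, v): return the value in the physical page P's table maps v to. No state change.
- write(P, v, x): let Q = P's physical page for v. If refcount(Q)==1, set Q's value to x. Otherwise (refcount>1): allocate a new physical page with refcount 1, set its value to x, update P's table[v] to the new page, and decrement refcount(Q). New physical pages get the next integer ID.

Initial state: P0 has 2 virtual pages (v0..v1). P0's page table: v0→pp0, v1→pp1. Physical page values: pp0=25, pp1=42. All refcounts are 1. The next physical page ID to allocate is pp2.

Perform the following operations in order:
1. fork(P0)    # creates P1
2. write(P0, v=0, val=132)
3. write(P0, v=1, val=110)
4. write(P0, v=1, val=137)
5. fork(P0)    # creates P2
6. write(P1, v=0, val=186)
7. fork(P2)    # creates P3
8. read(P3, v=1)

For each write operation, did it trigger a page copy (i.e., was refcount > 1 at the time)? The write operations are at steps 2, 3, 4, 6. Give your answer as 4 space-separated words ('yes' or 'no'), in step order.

Op 1: fork(P0) -> P1. 2 ppages; refcounts: pp0:2 pp1:2
Op 2: write(P0, v0, 132). refcount(pp0)=2>1 -> COPY to pp2. 3 ppages; refcounts: pp0:1 pp1:2 pp2:1
Op 3: write(P0, v1, 110). refcount(pp1)=2>1 -> COPY to pp3. 4 ppages; refcounts: pp0:1 pp1:1 pp2:1 pp3:1
Op 4: write(P0, v1, 137). refcount(pp3)=1 -> write in place. 4 ppages; refcounts: pp0:1 pp1:1 pp2:1 pp3:1
Op 5: fork(P0) -> P2. 4 ppages; refcounts: pp0:1 pp1:1 pp2:2 pp3:2
Op 6: write(P1, v0, 186). refcount(pp0)=1 -> write in place. 4 ppages; refcounts: pp0:1 pp1:1 pp2:2 pp3:2
Op 7: fork(P2) -> P3. 4 ppages; refcounts: pp0:1 pp1:1 pp2:3 pp3:3
Op 8: read(P3, v1) -> 137. No state change.

yes yes no no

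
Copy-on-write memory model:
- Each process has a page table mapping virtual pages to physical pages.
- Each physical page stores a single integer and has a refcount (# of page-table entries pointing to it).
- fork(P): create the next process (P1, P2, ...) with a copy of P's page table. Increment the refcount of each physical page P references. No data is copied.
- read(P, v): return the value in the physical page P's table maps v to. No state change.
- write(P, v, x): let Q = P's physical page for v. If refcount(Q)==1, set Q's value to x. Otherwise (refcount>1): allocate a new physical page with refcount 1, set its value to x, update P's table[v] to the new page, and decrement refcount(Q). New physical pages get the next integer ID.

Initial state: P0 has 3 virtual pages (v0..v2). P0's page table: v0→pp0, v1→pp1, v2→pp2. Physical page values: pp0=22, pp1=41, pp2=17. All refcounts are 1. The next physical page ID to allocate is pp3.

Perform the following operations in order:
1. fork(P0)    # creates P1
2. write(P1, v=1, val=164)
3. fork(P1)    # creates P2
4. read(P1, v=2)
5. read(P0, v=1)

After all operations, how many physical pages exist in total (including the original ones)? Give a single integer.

Op 1: fork(P0) -> P1. 3 ppages; refcounts: pp0:2 pp1:2 pp2:2
Op 2: write(P1, v1, 164). refcount(pp1)=2>1 -> COPY to pp3. 4 ppages; refcounts: pp0:2 pp1:1 pp2:2 pp3:1
Op 3: fork(P1) -> P2. 4 ppages; refcounts: pp0:3 pp1:1 pp2:3 pp3:2
Op 4: read(P1, v2) -> 17. No state change.
Op 5: read(P0, v1) -> 41. No state change.

Answer: 4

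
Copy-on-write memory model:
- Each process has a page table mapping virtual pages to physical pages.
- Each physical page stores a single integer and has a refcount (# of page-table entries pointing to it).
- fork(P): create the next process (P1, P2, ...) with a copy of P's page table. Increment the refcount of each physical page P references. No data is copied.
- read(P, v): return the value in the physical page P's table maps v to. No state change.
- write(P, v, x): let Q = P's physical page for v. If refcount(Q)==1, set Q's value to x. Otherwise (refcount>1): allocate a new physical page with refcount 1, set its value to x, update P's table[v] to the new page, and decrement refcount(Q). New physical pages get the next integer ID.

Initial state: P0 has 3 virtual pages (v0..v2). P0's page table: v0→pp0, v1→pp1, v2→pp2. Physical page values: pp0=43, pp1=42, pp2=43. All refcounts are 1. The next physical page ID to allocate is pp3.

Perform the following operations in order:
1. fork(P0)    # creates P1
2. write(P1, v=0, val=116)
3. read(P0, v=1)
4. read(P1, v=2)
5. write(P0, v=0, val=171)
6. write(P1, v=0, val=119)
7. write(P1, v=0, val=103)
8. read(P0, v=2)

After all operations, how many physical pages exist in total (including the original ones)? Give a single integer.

Op 1: fork(P0) -> P1. 3 ppages; refcounts: pp0:2 pp1:2 pp2:2
Op 2: write(P1, v0, 116). refcount(pp0)=2>1 -> COPY to pp3. 4 ppages; refcounts: pp0:1 pp1:2 pp2:2 pp3:1
Op 3: read(P0, v1) -> 42. No state change.
Op 4: read(P1, v2) -> 43. No state change.
Op 5: write(P0, v0, 171). refcount(pp0)=1 -> write in place. 4 ppages; refcounts: pp0:1 pp1:2 pp2:2 pp3:1
Op 6: write(P1, v0, 119). refcount(pp3)=1 -> write in place. 4 ppages; refcounts: pp0:1 pp1:2 pp2:2 pp3:1
Op 7: write(P1, v0, 103). refcount(pp3)=1 -> write in place. 4 ppages; refcounts: pp0:1 pp1:2 pp2:2 pp3:1
Op 8: read(P0, v2) -> 43. No state change.

Answer: 4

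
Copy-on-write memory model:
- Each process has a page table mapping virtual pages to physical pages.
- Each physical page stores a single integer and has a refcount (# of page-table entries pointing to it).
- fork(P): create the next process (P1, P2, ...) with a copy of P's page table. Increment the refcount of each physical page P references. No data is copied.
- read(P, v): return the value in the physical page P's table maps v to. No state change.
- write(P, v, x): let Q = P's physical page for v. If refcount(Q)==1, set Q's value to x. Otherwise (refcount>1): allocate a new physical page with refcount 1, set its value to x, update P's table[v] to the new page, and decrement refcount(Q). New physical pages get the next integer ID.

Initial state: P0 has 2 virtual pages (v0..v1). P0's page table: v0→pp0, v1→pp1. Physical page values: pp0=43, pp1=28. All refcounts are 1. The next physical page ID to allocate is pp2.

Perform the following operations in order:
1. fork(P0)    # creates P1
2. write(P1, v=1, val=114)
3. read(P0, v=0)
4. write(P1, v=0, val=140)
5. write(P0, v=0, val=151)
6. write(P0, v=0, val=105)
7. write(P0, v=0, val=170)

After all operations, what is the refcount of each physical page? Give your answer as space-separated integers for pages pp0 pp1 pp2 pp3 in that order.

Answer: 1 1 1 1

Derivation:
Op 1: fork(P0) -> P1. 2 ppages; refcounts: pp0:2 pp1:2
Op 2: write(P1, v1, 114). refcount(pp1)=2>1 -> COPY to pp2. 3 ppages; refcounts: pp0:2 pp1:1 pp2:1
Op 3: read(P0, v0) -> 43. No state change.
Op 4: write(P1, v0, 140). refcount(pp0)=2>1 -> COPY to pp3. 4 ppages; refcounts: pp0:1 pp1:1 pp2:1 pp3:1
Op 5: write(P0, v0, 151). refcount(pp0)=1 -> write in place. 4 ppages; refcounts: pp0:1 pp1:1 pp2:1 pp3:1
Op 6: write(P0, v0, 105). refcount(pp0)=1 -> write in place. 4 ppages; refcounts: pp0:1 pp1:1 pp2:1 pp3:1
Op 7: write(P0, v0, 170). refcount(pp0)=1 -> write in place. 4 ppages; refcounts: pp0:1 pp1:1 pp2:1 pp3:1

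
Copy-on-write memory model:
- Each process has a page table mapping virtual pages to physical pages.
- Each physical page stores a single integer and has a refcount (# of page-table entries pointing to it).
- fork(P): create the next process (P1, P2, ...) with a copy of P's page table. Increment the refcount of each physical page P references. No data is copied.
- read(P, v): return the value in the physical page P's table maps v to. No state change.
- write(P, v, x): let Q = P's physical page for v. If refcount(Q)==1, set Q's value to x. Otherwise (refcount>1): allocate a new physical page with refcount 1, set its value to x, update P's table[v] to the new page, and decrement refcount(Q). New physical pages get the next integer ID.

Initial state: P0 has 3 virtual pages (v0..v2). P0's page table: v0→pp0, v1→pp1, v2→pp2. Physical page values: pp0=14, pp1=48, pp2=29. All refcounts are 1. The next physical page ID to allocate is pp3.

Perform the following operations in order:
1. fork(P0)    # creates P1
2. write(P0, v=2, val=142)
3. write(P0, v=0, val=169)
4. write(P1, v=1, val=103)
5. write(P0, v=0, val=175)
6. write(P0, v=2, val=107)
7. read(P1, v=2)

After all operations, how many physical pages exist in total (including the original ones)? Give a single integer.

Op 1: fork(P0) -> P1. 3 ppages; refcounts: pp0:2 pp1:2 pp2:2
Op 2: write(P0, v2, 142). refcount(pp2)=2>1 -> COPY to pp3. 4 ppages; refcounts: pp0:2 pp1:2 pp2:1 pp3:1
Op 3: write(P0, v0, 169). refcount(pp0)=2>1 -> COPY to pp4. 5 ppages; refcounts: pp0:1 pp1:2 pp2:1 pp3:1 pp4:1
Op 4: write(P1, v1, 103). refcount(pp1)=2>1 -> COPY to pp5. 6 ppages; refcounts: pp0:1 pp1:1 pp2:1 pp3:1 pp4:1 pp5:1
Op 5: write(P0, v0, 175). refcount(pp4)=1 -> write in place. 6 ppages; refcounts: pp0:1 pp1:1 pp2:1 pp3:1 pp4:1 pp5:1
Op 6: write(P0, v2, 107). refcount(pp3)=1 -> write in place. 6 ppages; refcounts: pp0:1 pp1:1 pp2:1 pp3:1 pp4:1 pp5:1
Op 7: read(P1, v2) -> 29. No state change.

Answer: 6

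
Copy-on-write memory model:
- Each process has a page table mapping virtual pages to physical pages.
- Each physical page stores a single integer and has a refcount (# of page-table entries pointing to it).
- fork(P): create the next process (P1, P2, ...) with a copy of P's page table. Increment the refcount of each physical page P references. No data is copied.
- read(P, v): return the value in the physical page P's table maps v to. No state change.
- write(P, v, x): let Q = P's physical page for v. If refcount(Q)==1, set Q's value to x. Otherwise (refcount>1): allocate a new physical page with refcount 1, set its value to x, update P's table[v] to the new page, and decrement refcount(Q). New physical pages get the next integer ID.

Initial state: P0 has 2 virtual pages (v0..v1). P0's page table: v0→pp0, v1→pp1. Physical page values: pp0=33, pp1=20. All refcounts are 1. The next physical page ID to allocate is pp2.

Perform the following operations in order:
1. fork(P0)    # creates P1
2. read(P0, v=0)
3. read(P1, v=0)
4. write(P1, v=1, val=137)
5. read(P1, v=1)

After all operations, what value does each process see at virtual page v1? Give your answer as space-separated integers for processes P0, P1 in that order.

Op 1: fork(P0) -> P1. 2 ppages; refcounts: pp0:2 pp1:2
Op 2: read(P0, v0) -> 33. No state change.
Op 3: read(P1, v0) -> 33. No state change.
Op 4: write(P1, v1, 137). refcount(pp1)=2>1 -> COPY to pp2. 3 ppages; refcounts: pp0:2 pp1:1 pp2:1
Op 5: read(P1, v1) -> 137. No state change.
P0: v1 -> pp1 = 20
P1: v1 -> pp2 = 137

Answer: 20 137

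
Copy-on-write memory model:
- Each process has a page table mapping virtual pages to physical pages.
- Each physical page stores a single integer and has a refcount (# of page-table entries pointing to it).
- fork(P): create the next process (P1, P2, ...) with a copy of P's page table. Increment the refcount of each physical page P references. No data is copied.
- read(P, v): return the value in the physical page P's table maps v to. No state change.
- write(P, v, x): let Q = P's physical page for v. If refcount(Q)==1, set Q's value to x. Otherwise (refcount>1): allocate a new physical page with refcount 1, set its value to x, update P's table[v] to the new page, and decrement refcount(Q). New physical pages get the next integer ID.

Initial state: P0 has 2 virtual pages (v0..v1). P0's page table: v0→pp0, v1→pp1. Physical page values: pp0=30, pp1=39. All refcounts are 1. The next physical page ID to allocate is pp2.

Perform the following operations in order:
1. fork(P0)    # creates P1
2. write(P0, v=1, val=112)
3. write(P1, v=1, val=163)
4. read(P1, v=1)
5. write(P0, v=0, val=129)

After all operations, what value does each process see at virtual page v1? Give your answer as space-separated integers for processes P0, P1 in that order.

Op 1: fork(P0) -> P1. 2 ppages; refcounts: pp0:2 pp1:2
Op 2: write(P0, v1, 112). refcount(pp1)=2>1 -> COPY to pp2. 3 ppages; refcounts: pp0:2 pp1:1 pp2:1
Op 3: write(P1, v1, 163). refcount(pp1)=1 -> write in place. 3 ppages; refcounts: pp0:2 pp1:1 pp2:1
Op 4: read(P1, v1) -> 163. No state change.
Op 5: write(P0, v0, 129). refcount(pp0)=2>1 -> COPY to pp3. 4 ppages; refcounts: pp0:1 pp1:1 pp2:1 pp3:1
P0: v1 -> pp2 = 112
P1: v1 -> pp1 = 163

Answer: 112 163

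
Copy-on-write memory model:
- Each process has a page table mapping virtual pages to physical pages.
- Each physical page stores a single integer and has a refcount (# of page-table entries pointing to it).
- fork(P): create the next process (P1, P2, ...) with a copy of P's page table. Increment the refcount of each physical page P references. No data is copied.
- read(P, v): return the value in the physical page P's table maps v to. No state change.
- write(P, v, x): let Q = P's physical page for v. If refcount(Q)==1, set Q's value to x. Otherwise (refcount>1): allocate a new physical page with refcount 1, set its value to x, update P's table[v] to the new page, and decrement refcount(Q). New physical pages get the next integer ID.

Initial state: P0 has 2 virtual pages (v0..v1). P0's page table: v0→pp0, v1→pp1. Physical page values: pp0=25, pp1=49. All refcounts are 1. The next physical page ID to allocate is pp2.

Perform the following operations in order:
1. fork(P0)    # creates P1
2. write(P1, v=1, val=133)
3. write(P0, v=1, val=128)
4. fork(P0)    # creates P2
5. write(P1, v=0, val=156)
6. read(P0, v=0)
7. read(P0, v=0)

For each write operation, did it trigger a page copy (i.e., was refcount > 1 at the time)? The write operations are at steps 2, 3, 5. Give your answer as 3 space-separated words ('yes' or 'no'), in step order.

Op 1: fork(P0) -> P1. 2 ppages; refcounts: pp0:2 pp1:2
Op 2: write(P1, v1, 133). refcount(pp1)=2>1 -> COPY to pp2. 3 ppages; refcounts: pp0:2 pp1:1 pp2:1
Op 3: write(P0, v1, 128). refcount(pp1)=1 -> write in place. 3 ppages; refcounts: pp0:2 pp1:1 pp2:1
Op 4: fork(P0) -> P2. 3 ppages; refcounts: pp0:3 pp1:2 pp2:1
Op 5: write(P1, v0, 156). refcount(pp0)=3>1 -> COPY to pp3. 4 ppages; refcounts: pp0:2 pp1:2 pp2:1 pp3:1
Op 6: read(P0, v0) -> 25. No state change.
Op 7: read(P0, v0) -> 25. No state change.

yes no yes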